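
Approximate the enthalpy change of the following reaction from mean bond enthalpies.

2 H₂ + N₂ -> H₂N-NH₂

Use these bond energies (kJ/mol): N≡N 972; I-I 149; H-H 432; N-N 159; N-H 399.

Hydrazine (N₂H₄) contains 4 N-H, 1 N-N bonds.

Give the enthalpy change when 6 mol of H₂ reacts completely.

Bonds broken (reactants):
  H-H: 2 × 432 = 864
  N≡N: 1 × 972 = 972
  Σ(broken) = 1836 kJ
Bonds formed (products):
  N-H: 4 × 399 = 1596
  N-N: 1 × 159 = 159
  Σ(formed) = 1755 kJ
ΔH = Σ(broken) − Σ(formed) = 1836 − 1755 = +81 kJ
For 3× the reaction as written: 3 × (+81) = +243 kJ

ΔH = +243 kJ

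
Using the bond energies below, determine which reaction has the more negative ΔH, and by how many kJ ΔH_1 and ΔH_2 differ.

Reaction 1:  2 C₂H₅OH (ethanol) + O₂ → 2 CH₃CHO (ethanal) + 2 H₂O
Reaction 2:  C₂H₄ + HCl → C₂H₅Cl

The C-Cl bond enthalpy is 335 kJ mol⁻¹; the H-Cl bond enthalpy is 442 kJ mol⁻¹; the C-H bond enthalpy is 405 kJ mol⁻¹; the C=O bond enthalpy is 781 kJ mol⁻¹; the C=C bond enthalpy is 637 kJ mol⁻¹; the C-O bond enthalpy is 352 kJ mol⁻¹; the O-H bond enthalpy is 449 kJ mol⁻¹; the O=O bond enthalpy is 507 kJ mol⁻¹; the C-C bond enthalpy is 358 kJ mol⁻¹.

Reaction 1, by 420 kJ

Reaction 1:
  Bonds broken (reactants):
    C-C: 2 × 358 = 716
    C-H: 10 × 405 = 4050
    C-O: 2 × 352 = 704
    O-H: 2 × 449 = 898
    O=O: 1 × 507 = 507
    Σ(broken) = 6875 kJ
  Bonds formed (products):
    C-C: 2 × 358 = 716
    C-H: 8 × 405 = 3240
    C=O: 2 × 781 = 1562
    O-H: 4 × 449 = 1796
    Σ(formed) = 7314 kJ
  ΔH_1 = 6875 − 7314 = −439 kJ
Reaction 2:
  Bonds broken (reactants):
    C-H: 4 × 405 = 1620
    C=C: 1 × 637 = 637
    H-Cl: 1 × 442 = 442
    Σ(broken) = 2699 kJ
  Bonds formed (products):
    C-C: 1 × 358 = 358
    C-Cl: 1 × 335 = 335
    C-H: 5 × 405 = 2025
    Σ(formed) = 2718 kJ
  ΔH_2 = 2699 − 2718 = −19 kJ
ΔH_1 − ΔH_2 = −420 kJ, so reaction 1 has the more negative ΔH; |ΔH_1 − ΔH_2| = 420 kJ.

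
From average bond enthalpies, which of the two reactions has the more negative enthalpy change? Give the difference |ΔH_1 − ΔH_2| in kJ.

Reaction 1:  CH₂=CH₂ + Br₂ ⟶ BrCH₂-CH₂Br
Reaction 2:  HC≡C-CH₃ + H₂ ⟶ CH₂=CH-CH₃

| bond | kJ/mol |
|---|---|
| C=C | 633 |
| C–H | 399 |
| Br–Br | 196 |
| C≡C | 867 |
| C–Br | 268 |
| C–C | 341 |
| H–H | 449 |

Reaction 1:
  Bonds broken (reactants):
    Br–Br: 1 × 196 = 196
    C–H: 4 × 399 = 1596
    C=C: 1 × 633 = 633
    Σ(broken) = 2425 kJ
  Bonds formed (products):
    C–Br: 2 × 268 = 536
    C–C: 1 × 341 = 341
    C–H: 4 × 399 = 1596
    Σ(formed) = 2473 kJ
  ΔH_1 = 2425 − 2473 = −48 kJ
Reaction 2:
  Bonds broken (reactants):
    C≡C: 1 × 867 = 867
    C–C: 1 × 341 = 341
    C–H: 4 × 399 = 1596
    H–H: 1 × 449 = 449
    Σ(broken) = 3253 kJ
  Bonds formed (products):
    C–C: 1 × 341 = 341
    C–H: 6 × 399 = 2394
    C=C: 1 × 633 = 633
    Σ(formed) = 3368 kJ
  ΔH_2 = 3253 − 3368 = −115 kJ
ΔH_1 − ΔH_2 = +67 kJ, so reaction 2 has the more negative ΔH; |ΔH_1 − ΔH_2| = 67 kJ.

Reaction 2, by 67 kJ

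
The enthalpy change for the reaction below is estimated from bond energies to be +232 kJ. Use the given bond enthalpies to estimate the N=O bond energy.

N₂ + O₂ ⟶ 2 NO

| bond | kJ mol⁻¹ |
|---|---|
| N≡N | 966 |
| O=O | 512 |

D(N=O) ≈ 623 kJ/mol

Let D be the N=O bond energy.
Σ(broken) = 1×966 + 1×512 = 1478
Σ(formed) = 2×D = 2D
ΔH = Σ(broken) − Σ(formed) = (1478) − (2D) = +1478 − 2D
Setting this equal to +232 kJ gives 2D = 1246, so D = 623 kJ/mol.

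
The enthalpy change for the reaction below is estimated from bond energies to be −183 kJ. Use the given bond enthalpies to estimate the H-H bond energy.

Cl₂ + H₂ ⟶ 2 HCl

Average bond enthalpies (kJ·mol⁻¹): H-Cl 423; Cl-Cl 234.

D(H-H) ≈ 429 kJ/mol

Let D be the H-H bond energy.
Σ(broken) = 1×234 + 1×D = 234 + D
Σ(formed) = 2×423 = 846
ΔH = Σ(broken) − Σ(formed) = (234 + D) − (846) = −612 + D
Setting this equal to −183 kJ gives D = 429 kJ/mol.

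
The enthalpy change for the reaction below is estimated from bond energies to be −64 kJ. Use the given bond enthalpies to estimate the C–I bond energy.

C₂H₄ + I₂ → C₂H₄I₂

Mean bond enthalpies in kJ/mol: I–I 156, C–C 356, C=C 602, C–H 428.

Let D be the C–I bond energy.
Σ(broken) = 4×428 + 1×602 + 1×156 = 2470
Σ(formed) = 1×356 + 4×428 + 2×D = 2068 + 2D
ΔH = Σ(broken) − Σ(formed) = (2470) − (2068 + 2D) = +402 − 2D
Setting this equal to −64 kJ gives 2D = 466, so D = 233 kJ/mol.

D(C–I) ≈ 233 kJ/mol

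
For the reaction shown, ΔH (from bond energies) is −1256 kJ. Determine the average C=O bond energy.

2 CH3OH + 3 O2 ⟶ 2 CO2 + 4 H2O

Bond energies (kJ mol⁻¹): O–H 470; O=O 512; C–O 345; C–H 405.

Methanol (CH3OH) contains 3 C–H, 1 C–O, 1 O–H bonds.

Let D be the C=O bond energy.
Σ(broken) = 6×405 + 2×345 + 2×470 + 3×512 = 5596
Σ(formed) = 4×D + 8×470 = 3760 + 4D
ΔH = Σ(broken) − Σ(formed) = (5596) − (3760 + 4D) = +1836 − 4D
Setting this equal to −1256 kJ gives 4D = 3092, so D = 773 kJ/mol.

D(C=O) ≈ 773 kJ/mol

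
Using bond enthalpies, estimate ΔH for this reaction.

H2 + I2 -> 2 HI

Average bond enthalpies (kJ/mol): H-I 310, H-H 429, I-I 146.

ΔH ≈ −45 kJ

Bonds broken (reactants):
  H-H: 1 × 429 = 429
  I-I: 1 × 146 = 146
  Σ(broken) = 575 kJ
Bonds formed (products):
  H-I: 2 × 310 = 620
  Σ(formed) = 620 kJ
ΔH = Σ(broken) − Σ(formed) = 575 − 620 = −45 kJ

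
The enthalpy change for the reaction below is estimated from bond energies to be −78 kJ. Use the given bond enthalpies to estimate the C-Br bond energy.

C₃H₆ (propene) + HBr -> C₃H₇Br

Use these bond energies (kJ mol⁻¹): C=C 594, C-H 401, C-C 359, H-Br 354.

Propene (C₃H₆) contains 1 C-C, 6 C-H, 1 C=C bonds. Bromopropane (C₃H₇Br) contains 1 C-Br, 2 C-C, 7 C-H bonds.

D(C-Br) ≈ 266 kJ/mol

Let D be the C-Br bond energy.
Σ(broken) = 1×359 + 6×401 + 1×594 + 1×354 = 3713
Σ(formed) = 1×D + 2×359 + 7×401 = 3525 + D
ΔH = Σ(broken) − Σ(formed) = (3713) − (3525 + D) = +188 − D
Setting this equal to −78 kJ gives D = 266 kJ/mol.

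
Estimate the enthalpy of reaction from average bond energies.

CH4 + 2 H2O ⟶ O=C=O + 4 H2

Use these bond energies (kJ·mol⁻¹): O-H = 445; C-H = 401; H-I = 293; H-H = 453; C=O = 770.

ΔH ≈ +32 kJ

Bonds broken (reactants):
  C-H: 4 × 401 = 1604
  O-H: 4 × 445 = 1780
  Σ(broken) = 3384 kJ
Bonds formed (products):
  C=O: 2 × 770 = 1540
  H-H: 4 × 453 = 1812
  Σ(formed) = 3352 kJ
ΔH = Σ(broken) − Σ(formed) = 3384 − 3352 = +32 kJ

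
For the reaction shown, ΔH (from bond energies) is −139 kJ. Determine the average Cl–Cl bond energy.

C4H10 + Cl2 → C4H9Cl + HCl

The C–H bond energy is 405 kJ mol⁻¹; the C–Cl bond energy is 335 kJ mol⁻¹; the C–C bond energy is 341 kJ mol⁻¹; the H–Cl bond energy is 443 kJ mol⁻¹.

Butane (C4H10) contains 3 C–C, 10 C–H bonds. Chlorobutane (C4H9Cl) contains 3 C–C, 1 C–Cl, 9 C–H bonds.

D(Cl–Cl) ≈ 234 kJ/mol

Let D be the Cl–Cl bond energy.
Σ(broken) = 3×341 + 10×405 + 1×D = 5073 + D
Σ(formed) = 3×341 + 1×335 + 9×405 + 1×443 = 5446
ΔH = Σ(broken) − Σ(formed) = (5073 + D) − (5446) = −373 + D
Setting this equal to −139 kJ gives D = 234 kJ/mol.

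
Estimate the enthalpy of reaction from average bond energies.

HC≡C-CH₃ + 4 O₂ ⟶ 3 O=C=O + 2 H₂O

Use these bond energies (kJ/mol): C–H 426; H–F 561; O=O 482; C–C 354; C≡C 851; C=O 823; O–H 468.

Bonds broken (reactants):
  C≡C: 1 × 851 = 851
  C–C: 1 × 354 = 354
  C–H: 4 × 426 = 1704
  O=O: 4 × 482 = 1928
  Σ(broken) = 4837 kJ
Bonds formed (products):
  C=O: 6 × 823 = 4938
  O–H: 4 × 468 = 1872
  Σ(formed) = 6810 kJ
ΔH = Σ(broken) − Σ(formed) = 4837 − 6810 = −1973 kJ

ΔH ≈ −1973 kJ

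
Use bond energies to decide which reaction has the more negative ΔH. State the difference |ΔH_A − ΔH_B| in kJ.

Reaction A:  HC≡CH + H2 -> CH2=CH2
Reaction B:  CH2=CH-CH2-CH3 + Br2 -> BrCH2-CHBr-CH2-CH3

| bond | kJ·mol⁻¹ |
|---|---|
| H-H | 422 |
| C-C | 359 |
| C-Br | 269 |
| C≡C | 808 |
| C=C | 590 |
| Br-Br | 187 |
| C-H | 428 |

Reaction A:
  Bonds broken (reactants):
    C≡C: 1 × 808 = 808
    C-H: 2 × 428 = 856
    H-H: 1 × 422 = 422
    Σ(broken) = 2086 kJ
  Bonds formed (products):
    C-H: 4 × 428 = 1712
    C=C: 1 × 590 = 590
    Σ(formed) = 2302 kJ
  ΔH_A = 2086 − 2302 = −216 kJ
Reaction B:
  Bonds broken (reactants):
    Br-Br: 1 × 187 = 187
    C-C: 2 × 359 = 718
    C-H: 8 × 428 = 3424
    C=C: 1 × 590 = 590
    Σ(broken) = 4919 kJ
  Bonds formed (products):
    C-Br: 2 × 269 = 538
    C-C: 3 × 359 = 1077
    C-H: 8 × 428 = 3424
    Σ(formed) = 5039 kJ
  ΔH_B = 4919 − 5039 = −120 kJ
ΔH_A − ΔH_B = −96 kJ, so reaction A has the more negative ΔH; |ΔH_A − ΔH_B| = 96 kJ.

Reaction A, by 96 kJ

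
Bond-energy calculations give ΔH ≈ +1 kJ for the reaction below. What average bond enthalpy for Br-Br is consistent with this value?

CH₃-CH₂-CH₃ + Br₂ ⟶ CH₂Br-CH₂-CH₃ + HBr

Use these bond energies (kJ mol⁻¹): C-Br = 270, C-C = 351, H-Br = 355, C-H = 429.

Let D be the Br-Br bond energy.
Σ(broken) = 1×D + 2×351 + 8×429 = 4134 + D
Σ(formed) = 1×270 + 2×351 + 7×429 + 1×355 = 4330
ΔH = Σ(broken) − Σ(formed) = (4134 + D) − (4330) = −196 + D
Setting this equal to +1 kJ gives D = 197 kJ/mol.

D(Br-Br) ≈ 197 kJ/mol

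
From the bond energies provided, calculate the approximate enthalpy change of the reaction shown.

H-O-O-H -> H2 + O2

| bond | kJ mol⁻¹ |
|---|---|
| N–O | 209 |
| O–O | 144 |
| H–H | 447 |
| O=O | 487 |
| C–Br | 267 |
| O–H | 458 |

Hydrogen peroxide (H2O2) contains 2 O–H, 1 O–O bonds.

ΔH ≈ +126 kJ

Bonds broken (reactants):
  O–H: 2 × 458 = 916
  O–O: 1 × 144 = 144
  Σ(broken) = 1060 kJ
Bonds formed (products):
  H–H: 1 × 447 = 447
  O=O: 1 × 487 = 487
  Σ(formed) = 934 kJ
ΔH = Σ(broken) − Σ(formed) = 1060 − 934 = +126 kJ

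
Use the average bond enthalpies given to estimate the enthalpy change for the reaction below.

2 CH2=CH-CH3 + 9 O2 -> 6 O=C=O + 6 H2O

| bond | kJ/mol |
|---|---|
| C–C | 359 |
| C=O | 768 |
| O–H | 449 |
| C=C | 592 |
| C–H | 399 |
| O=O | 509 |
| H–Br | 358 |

Bonds broken (reactants):
  C–C: 2 × 359 = 718
  C–H: 12 × 399 = 4788
  C=C: 2 × 592 = 1184
  O=O: 9 × 509 = 4581
  Σ(broken) = 11271 kJ
Bonds formed (products):
  C=O: 12 × 768 = 9216
  O–H: 12 × 449 = 5388
  Σ(formed) = 14604 kJ
ΔH = Σ(broken) − Σ(formed) = 11271 − 14604 = −3333 kJ

ΔH ≈ −3333 kJ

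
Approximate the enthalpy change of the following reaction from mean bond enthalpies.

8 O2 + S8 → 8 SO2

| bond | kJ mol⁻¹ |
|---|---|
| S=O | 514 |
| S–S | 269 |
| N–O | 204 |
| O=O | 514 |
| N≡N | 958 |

Bonds broken (reactants):
  O=O: 8 × 514 = 4112
  S–S: 8 × 269 = 2152
  Σ(broken) = 6264 kJ
Bonds formed (products):
  S=O: 16 × 514 = 8224
  Σ(formed) = 8224 kJ
ΔH = Σ(broken) − Σ(formed) = 6264 − 8224 = −1960 kJ

ΔH ≈ −1960 kJ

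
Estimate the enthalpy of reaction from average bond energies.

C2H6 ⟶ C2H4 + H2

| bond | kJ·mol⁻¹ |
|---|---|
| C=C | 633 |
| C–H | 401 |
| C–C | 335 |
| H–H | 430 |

Bonds broken (reactants):
  C–C: 1 × 335 = 335
  C–H: 6 × 401 = 2406
  Σ(broken) = 2741 kJ
Bonds formed (products):
  C–H: 4 × 401 = 1604
  C=C: 1 × 633 = 633
  H–H: 1 × 430 = 430
  Σ(formed) = 2667 kJ
ΔH = Σ(broken) − Σ(formed) = 2741 − 2667 = +74 kJ

ΔH ≈ +74 kJ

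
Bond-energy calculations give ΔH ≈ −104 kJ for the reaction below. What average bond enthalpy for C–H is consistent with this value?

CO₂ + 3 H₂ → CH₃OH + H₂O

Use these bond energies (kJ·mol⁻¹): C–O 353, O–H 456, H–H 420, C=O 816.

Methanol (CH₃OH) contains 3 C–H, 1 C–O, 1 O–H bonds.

D(C–H) ≈ 425 kJ/mol

Let D be the C–H bond energy.
Σ(broken) = 2×816 + 3×420 = 2892
Σ(formed) = 3×D + 1×353 + 3×456 = 1721 + 3D
ΔH = Σ(broken) − Σ(formed) = (2892) − (1721 + 3D) = +1171 − 3D
Setting this equal to −104 kJ gives 3D = 1275, so D = 425 kJ/mol.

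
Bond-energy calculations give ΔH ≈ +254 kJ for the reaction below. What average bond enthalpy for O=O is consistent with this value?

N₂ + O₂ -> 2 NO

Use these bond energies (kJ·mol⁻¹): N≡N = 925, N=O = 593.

D(O=O) ≈ 515 kJ/mol

Let D be the O=O bond energy.
Σ(broken) = 1×925 + 1×D = 925 + D
Σ(formed) = 2×593 = 1186
ΔH = Σ(broken) − Σ(formed) = (925 + D) − (1186) = −261 + D
Setting this equal to +254 kJ gives D = 515 kJ/mol.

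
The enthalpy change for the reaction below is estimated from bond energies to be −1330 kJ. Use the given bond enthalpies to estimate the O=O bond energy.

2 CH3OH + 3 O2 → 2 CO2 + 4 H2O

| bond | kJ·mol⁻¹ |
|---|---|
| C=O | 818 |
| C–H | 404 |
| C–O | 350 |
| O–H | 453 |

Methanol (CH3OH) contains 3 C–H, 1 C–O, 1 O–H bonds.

D(O=O) ≈ 512 kJ/mol

Let D be the O=O bond energy.
Σ(broken) = 6×404 + 2×350 + 2×453 + 3×D = 4030 + 3D
Σ(formed) = 4×818 + 8×453 = 6896
ΔH = Σ(broken) − Σ(formed) = (4030 + 3D) − (6896) = −2866 + 3D
Setting this equal to −1330 kJ gives 3D = 1536, so D = 512 kJ/mol.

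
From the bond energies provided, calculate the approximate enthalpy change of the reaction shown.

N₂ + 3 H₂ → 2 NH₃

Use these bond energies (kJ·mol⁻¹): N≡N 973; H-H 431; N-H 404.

Bonds broken (reactants):
  H-H: 3 × 431 = 1293
  N≡N: 1 × 973 = 973
  Σ(broken) = 2266 kJ
Bonds formed (products):
  N-H: 6 × 404 = 2424
  Σ(formed) = 2424 kJ
ΔH = Σ(broken) − Σ(formed) = 2266 − 2424 = −158 kJ

ΔH ≈ −158 kJ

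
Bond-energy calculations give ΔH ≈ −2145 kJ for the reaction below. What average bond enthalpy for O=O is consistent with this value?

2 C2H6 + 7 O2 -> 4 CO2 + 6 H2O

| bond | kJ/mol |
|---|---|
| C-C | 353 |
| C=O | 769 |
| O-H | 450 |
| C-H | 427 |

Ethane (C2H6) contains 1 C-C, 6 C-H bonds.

D(O=O) ≈ 511 kJ/mol

Let D be the O=O bond energy.
Σ(broken) = 2×353 + 12×427 + 7×D = 5830 + 7D
Σ(formed) = 8×769 + 12×450 = 11552
ΔH = Σ(broken) − Σ(formed) = (5830 + 7D) − (11552) = −5722 + 7D
Setting this equal to −2145 kJ gives 7D = 3577, so D = 511 kJ/mol.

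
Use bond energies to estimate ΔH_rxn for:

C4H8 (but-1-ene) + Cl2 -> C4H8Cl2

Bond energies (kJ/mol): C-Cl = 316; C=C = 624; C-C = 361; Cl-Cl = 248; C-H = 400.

Bonds broken (reactants):
  C-C: 2 × 361 = 722
  C-H: 8 × 400 = 3200
  C=C: 1 × 624 = 624
  Cl-Cl: 1 × 248 = 248
  Σ(broken) = 4794 kJ
Bonds formed (products):
  C-C: 3 × 361 = 1083
  C-Cl: 2 × 316 = 632
  C-H: 8 × 400 = 3200
  Σ(formed) = 4915 kJ
ΔH = Σ(broken) − Σ(formed) = 4794 − 4915 = −121 kJ

ΔH ≈ −121 kJ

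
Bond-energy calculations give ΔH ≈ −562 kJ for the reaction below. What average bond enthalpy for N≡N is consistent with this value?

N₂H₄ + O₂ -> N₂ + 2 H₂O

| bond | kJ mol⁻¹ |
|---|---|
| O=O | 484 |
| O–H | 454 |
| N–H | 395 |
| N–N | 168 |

D(N≡N) ≈ 978 kJ/mol

Let D be the N≡N bond energy.
Σ(broken) = 4×395 + 1×168 + 1×484 = 2232
Σ(formed) = 1×D + 4×454 = 1816 + D
ΔH = Σ(broken) − Σ(formed) = (2232) − (1816 + D) = +416 − D
Setting this equal to −562 kJ gives D = 978 kJ/mol.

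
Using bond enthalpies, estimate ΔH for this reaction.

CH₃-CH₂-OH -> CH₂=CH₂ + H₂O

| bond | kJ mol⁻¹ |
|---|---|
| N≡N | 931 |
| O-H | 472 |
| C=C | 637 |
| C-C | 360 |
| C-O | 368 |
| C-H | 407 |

ΔH ≈ +26 kJ

Bonds broken (reactants):
  C-C: 1 × 360 = 360
  C-H: 5 × 407 = 2035
  C-O: 1 × 368 = 368
  O-H: 1 × 472 = 472
  Σ(broken) = 3235 kJ
Bonds formed (products):
  C-H: 4 × 407 = 1628
  C=C: 1 × 637 = 637
  O-H: 2 × 472 = 944
  Σ(formed) = 3209 kJ
ΔH = Σ(broken) − Σ(formed) = 3235 − 3209 = +26 kJ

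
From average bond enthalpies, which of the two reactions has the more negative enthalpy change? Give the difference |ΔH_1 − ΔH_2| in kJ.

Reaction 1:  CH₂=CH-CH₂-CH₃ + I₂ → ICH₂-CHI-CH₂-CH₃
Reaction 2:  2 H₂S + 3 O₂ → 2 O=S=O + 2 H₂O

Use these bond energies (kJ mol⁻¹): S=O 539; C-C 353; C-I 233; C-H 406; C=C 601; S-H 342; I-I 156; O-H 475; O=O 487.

Reaction 2, by 1165 kJ

Reaction 1:
  Bonds broken (reactants):
    C-C: 2 × 353 = 706
    C-H: 8 × 406 = 3248
    C=C: 1 × 601 = 601
    I-I: 1 × 156 = 156
    Σ(broken) = 4711 kJ
  Bonds formed (products):
    C-C: 3 × 353 = 1059
    C-H: 8 × 406 = 3248
    C-I: 2 × 233 = 466
    Σ(formed) = 4773 kJ
  ΔH_1 = 4711 − 4773 = −62 kJ
Reaction 2:
  Bonds broken (reactants):
    O=O: 3 × 487 = 1461
    S-H: 4 × 342 = 1368
    Σ(broken) = 2829 kJ
  Bonds formed (products):
    O-H: 4 × 475 = 1900
    S=O: 4 × 539 = 2156
    Σ(formed) = 4056 kJ
  ΔH_2 = 2829 − 4056 = −1227 kJ
ΔH_1 − ΔH_2 = +1165 kJ, so reaction 2 has the more negative ΔH; |ΔH_1 − ΔH_2| = 1165 kJ.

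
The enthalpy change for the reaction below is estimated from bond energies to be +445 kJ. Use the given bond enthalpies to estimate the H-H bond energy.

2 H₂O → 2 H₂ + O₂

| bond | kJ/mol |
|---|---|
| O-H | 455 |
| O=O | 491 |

Let D be the H-H bond energy.
Σ(broken) = 4×455 = 1820
Σ(formed) = 2×D + 1×491 = 491 + 2D
ΔH = Σ(broken) − Σ(formed) = (1820) − (491 + 2D) = +1329 − 2D
Setting this equal to +445 kJ gives 2D = 884, so D = 442 kJ/mol.

D(H-H) ≈ 442 kJ/mol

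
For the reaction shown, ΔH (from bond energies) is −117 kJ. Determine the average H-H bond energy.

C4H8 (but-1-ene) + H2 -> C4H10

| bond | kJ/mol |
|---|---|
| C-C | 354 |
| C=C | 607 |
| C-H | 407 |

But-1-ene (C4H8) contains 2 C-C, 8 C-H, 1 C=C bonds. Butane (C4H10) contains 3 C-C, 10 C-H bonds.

Let D be the H-H bond energy.
Σ(broken) = 2×354 + 8×407 + 1×607 + 1×D = 4571 + D
Σ(formed) = 3×354 + 10×407 = 5132
ΔH = Σ(broken) − Σ(formed) = (4571 + D) − (5132) = −561 + D
Setting this equal to −117 kJ gives D = 444 kJ/mol.

D(H-H) ≈ 444 kJ/mol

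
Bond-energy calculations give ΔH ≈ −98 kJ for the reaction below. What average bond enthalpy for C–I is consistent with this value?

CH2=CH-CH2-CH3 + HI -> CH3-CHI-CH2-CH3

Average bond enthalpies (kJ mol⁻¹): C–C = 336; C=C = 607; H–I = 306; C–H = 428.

D(C–I) ≈ 247 kJ/mol

Let D be the C–I bond energy.
Σ(broken) = 2×336 + 8×428 + 1×607 + 1×306 = 5009
Σ(formed) = 3×336 + 9×428 + 1×D = 4860 + D
ΔH = Σ(broken) − Σ(formed) = (5009) − (4860 + D) = +149 − D
Setting this equal to −98 kJ gives D = 247 kJ/mol.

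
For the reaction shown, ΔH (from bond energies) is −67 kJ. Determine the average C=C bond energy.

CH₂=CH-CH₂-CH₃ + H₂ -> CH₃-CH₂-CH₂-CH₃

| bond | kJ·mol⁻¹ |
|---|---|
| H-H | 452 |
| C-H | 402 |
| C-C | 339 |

D(C=C) ≈ 624 kJ/mol

Let D be the C=C bond energy.
Σ(broken) = 2×339 + 8×402 + 1×D + 1×452 = 4346 + D
Σ(formed) = 3×339 + 10×402 = 5037
ΔH = Σ(broken) − Σ(formed) = (4346 + D) − (5037) = −691 + D
Setting this equal to −67 kJ gives D = 624 kJ/mol.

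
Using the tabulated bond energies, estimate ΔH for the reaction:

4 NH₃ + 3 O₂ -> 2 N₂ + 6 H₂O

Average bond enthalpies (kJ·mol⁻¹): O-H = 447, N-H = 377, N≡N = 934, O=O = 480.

Bonds broken (reactants):
  N-H: 12 × 377 = 4524
  O=O: 3 × 480 = 1440
  Σ(broken) = 5964 kJ
Bonds formed (products):
  N≡N: 2 × 934 = 1868
  O-H: 12 × 447 = 5364
  Σ(formed) = 7232 kJ
ΔH = Σ(broken) − Σ(formed) = 5964 − 7232 = −1268 kJ

ΔH ≈ −1268 kJ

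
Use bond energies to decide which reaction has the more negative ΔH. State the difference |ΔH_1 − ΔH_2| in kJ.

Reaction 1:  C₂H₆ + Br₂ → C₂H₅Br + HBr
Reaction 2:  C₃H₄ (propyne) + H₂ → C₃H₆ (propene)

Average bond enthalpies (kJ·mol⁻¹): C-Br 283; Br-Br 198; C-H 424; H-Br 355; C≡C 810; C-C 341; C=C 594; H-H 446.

Reaction 2, by 170 kJ

Reaction 1:
  Bonds broken (reactants):
    Br-Br: 1 × 198 = 198
    C-C: 1 × 341 = 341
    C-H: 6 × 424 = 2544
    Σ(broken) = 3083 kJ
  Bonds formed (products):
    C-Br: 1 × 283 = 283
    C-C: 1 × 341 = 341
    C-H: 5 × 424 = 2120
    H-Br: 1 × 355 = 355
    Σ(formed) = 3099 kJ
  ΔH_1 = 3083 − 3099 = −16 kJ
Reaction 2:
  Bonds broken (reactants):
    C≡C: 1 × 810 = 810
    C-C: 1 × 341 = 341
    C-H: 4 × 424 = 1696
    H-H: 1 × 446 = 446
    Σ(broken) = 3293 kJ
  Bonds formed (products):
    C-C: 1 × 341 = 341
    C-H: 6 × 424 = 2544
    C=C: 1 × 594 = 594
    Σ(formed) = 3479 kJ
  ΔH_2 = 3293 − 3479 = −186 kJ
ΔH_1 − ΔH_2 = +170 kJ, so reaction 2 has the more negative ΔH; |ΔH_1 − ΔH_2| = 170 kJ.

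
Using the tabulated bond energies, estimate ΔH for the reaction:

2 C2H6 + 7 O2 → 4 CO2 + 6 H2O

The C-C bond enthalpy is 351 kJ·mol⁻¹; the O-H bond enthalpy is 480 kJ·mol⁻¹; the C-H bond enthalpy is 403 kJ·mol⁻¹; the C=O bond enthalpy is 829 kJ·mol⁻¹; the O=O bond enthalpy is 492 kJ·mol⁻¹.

ΔH ≈ −3410 kJ

Bonds broken (reactants):
  C-C: 2 × 351 = 702
  C-H: 12 × 403 = 4836
  O=O: 7 × 492 = 3444
  Σ(broken) = 8982 kJ
Bonds formed (products):
  C=O: 8 × 829 = 6632
  O-H: 12 × 480 = 5760
  Σ(formed) = 12392 kJ
ΔH = Σ(broken) − Σ(formed) = 8982 − 12392 = −3410 kJ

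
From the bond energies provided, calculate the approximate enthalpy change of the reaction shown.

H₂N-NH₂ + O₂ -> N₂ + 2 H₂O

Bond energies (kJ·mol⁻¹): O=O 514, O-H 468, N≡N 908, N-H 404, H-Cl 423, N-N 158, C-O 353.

ΔH ≈ −492 kJ

Bonds broken (reactants):
  N-H: 4 × 404 = 1616
  N-N: 1 × 158 = 158
  O=O: 1 × 514 = 514
  Σ(broken) = 2288 kJ
Bonds formed (products):
  N≡N: 1 × 908 = 908
  O-H: 4 × 468 = 1872
  Σ(formed) = 2780 kJ
ΔH = Σ(broken) − Σ(formed) = 2288 − 2780 = −492 kJ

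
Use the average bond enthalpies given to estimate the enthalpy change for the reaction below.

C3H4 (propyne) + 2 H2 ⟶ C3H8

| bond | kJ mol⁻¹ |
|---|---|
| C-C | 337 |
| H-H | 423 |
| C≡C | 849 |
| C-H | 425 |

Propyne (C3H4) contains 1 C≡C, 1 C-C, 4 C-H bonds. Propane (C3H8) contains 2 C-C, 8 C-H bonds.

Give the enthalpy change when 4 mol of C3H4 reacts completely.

ΔH = −1368 kJ

Bonds broken (reactants):
  C≡C: 1 × 849 = 849
  C-C: 1 × 337 = 337
  C-H: 4 × 425 = 1700
  H-H: 2 × 423 = 846
  Σ(broken) = 3732 kJ
Bonds formed (products):
  C-C: 2 × 337 = 674
  C-H: 8 × 425 = 3400
  Σ(formed) = 4074 kJ
ΔH = Σ(broken) − Σ(formed) = 3732 − 4074 = −342 kJ
For 4× the reaction as written: 4 × (−342) = −1368 kJ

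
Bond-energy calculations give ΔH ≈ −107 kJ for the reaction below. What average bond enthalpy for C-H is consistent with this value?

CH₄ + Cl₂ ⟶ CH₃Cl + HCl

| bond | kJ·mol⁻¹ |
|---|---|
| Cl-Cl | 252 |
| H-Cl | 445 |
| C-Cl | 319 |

Let D be the C-H bond energy.
Σ(broken) = 4×D + 1×252 = 252 + 4D
Σ(formed) = 1×319 + 3×D + 1×445 = 764 + 3D
ΔH = Σ(broken) − Σ(formed) = (252 + 4D) − (764 + 3D) = −512 + D
Setting this equal to −107 kJ gives D = 405 kJ/mol.

D(C-H) ≈ 405 kJ/mol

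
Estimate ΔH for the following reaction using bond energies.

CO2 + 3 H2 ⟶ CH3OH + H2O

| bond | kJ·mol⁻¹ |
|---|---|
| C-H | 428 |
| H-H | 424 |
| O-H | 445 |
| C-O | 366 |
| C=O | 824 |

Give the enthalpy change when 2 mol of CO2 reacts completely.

Bonds broken (reactants):
  C=O: 2 × 824 = 1648
  H-H: 3 × 424 = 1272
  Σ(broken) = 2920 kJ
Bonds formed (products):
  C-H: 3 × 428 = 1284
  C-O: 1 × 366 = 366
  O-H: 3 × 445 = 1335
  Σ(formed) = 2985 kJ
ΔH = Σ(broken) − Σ(formed) = 2920 − 2985 = −65 kJ
For 2× the reaction as written: 2 × (−65) = −130 kJ

ΔH = −130 kJ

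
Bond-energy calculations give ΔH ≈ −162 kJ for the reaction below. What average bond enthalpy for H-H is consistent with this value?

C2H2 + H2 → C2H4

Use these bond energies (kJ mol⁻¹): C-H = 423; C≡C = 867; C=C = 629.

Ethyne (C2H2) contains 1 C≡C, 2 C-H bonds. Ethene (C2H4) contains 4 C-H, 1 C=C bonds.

Let D be the H-H bond energy.
Σ(broken) = 1×867 + 2×423 + 1×D = 1713 + D
Σ(formed) = 4×423 + 1×629 = 2321
ΔH = Σ(broken) − Σ(formed) = (1713 + D) − (2321) = −608 + D
Setting this equal to −162 kJ gives D = 446 kJ/mol.

D(H-H) ≈ 446 kJ/mol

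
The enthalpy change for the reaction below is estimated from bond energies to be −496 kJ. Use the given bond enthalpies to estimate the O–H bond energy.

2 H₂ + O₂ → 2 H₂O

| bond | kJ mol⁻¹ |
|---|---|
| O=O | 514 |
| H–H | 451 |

D(O–H) ≈ 478 kJ/mol

Let D be the O–H bond energy.
Σ(broken) = 2×451 + 1×514 = 1416
Σ(formed) = 4×D = 4D
ΔH = Σ(broken) − Σ(formed) = (1416) − (4D) = +1416 − 4D
Setting this equal to −496 kJ gives 4D = 1912, so D = 478 kJ/mol.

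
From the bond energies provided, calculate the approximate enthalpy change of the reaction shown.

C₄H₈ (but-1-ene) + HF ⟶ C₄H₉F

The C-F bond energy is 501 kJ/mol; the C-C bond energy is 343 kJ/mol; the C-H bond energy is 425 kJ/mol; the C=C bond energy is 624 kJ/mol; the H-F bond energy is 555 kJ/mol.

ΔH ≈ −90 kJ

Bonds broken (reactants):
  C-C: 2 × 343 = 686
  C-H: 8 × 425 = 3400
  C=C: 1 × 624 = 624
  H-F: 1 × 555 = 555
  Σ(broken) = 5265 kJ
Bonds formed (products):
  C-C: 3 × 343 = 1029
  C-F: 1 × 501 = 501
  C-H: 9 × 425 = 3825
  Σ(formed) = 5355 kJ
ΔH = Σ(broken) − Σ(formed) = 5265 − 5355 = −90 kJ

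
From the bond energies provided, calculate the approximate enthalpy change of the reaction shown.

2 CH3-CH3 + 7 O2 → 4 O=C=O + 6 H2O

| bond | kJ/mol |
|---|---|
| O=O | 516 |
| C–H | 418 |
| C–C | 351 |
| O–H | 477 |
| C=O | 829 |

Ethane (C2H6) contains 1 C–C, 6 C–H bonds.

ΔH ≈ −3026 kJ

Bonds broken (reactants):
  C–C: 2 × 351 = 702
  C–H: 12 × 418 = 5016
  O=O: 7 × 516 = 3612
  Σ(broken) = 9330 kJ
Bonds formed (products):
  C=O: 8 × 829 = 6632
  O–H: 12 × 477 = 5724
  Σ(formed) = 12356 kJ
ΔH = Σ(broken) − Σ(formed) = 9330 − 12356 = −3026 kJ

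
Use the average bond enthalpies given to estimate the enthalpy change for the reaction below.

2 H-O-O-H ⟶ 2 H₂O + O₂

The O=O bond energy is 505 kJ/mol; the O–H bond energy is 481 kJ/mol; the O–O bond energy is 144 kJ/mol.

ΔH ≈ −217 kJ

Bonds broken (reactants):
  O–H: 4 × 481 = 1924
  O–O: 2 × 144 = 288
  Σ(broken) = 2212 kJ
Bonds formed (products):
  O–H: 4 × 481 = 1924
  O=O: 1 × 505 = 505
  Σ(formed) = 2429 kJ
ΔH = Σ(broken) − Σ(formed) = 2212 − 2429 = −217 kJ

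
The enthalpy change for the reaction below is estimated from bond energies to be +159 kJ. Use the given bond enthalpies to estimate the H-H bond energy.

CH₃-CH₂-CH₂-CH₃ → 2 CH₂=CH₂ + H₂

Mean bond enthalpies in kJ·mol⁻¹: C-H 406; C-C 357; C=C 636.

Let D be the H-H bond energy.
Σ(broken) = 3×357 + 10×406 = 5131
Σ(formed) = 8×406 + 2×636 + 1×D = 4520 + D
ΔH = Σ(broken) − Σ(formed) = (5131) − (4520 + D) = +611 − D
Setting this equal to +159 kJ gives D = 452 kJ/mol.

D(H-H) ≈ 452 kJ/mol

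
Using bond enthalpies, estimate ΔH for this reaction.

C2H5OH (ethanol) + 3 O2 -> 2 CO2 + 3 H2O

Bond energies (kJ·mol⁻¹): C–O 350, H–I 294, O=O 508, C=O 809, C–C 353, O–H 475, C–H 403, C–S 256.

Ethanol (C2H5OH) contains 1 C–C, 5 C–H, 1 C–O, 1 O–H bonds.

ΔH ≈ −1369 kJ

Bonds broken (reactants):
  C–C: 1 × 353 = 353
  C–H: 5 × 403 = 2015
  C–O: 1 × 350 = 350
  O–H: 1 × 475 = 475
  O=O: 3 × 508 = 1524
  Σ(broken) = 4717 kJ
Bonds formed (products):
  C=O: 4 × 809 = 3236
  O–H: 6 × 475 = 2850
  Σ(formed) = 6086 kJ
ΔH = Σ(broken) − Σ(formed) = 4717 − 6086 = −1369 kJ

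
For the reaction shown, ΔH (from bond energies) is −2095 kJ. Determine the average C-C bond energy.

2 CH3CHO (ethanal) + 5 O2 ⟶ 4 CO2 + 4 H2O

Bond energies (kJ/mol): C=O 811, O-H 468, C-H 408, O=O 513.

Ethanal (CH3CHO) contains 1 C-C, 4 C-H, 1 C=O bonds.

Let D be the C-C bond energy.
Σ(broken) = 2×D + 8×408 + 2×811 + 5×513 = 7451 + 2D
Σ(formed) = 8×811 + 8×468 = 10232
ΔH = Σ(broken) − Σ(formed) = (7451 + 2D) − (10232) = −2781 + 2D
Setting this equal to −2095 kJ gives 2D = 686, so D = 343 kJ/mol.

D(C-C) ≈ 343 kJ/mol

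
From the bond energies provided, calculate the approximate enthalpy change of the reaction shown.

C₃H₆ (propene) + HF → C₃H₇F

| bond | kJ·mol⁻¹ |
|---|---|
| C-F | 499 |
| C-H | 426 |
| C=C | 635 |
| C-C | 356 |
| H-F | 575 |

Bonds broken (reactants):
  C-C: 1 × 356 = 356
  C-H: 6 × 426 = 2556
  C=C: 1 × 635 = 635
  H-F: 1 × 575 = 575
  Σ(broken) = 4122 kJ
Bonds formed (products):
  C-C: 2 × 356 = 712
  C-F: 1 × 499 = 499
  C-H: 7 × 426 = 2982
  Σ(formed) = 4193 kJ
ΔH = Σ(broken) − Σ(formed) = 4122 − 4193 = −71 kJ

ΔH ≈ −71 kJ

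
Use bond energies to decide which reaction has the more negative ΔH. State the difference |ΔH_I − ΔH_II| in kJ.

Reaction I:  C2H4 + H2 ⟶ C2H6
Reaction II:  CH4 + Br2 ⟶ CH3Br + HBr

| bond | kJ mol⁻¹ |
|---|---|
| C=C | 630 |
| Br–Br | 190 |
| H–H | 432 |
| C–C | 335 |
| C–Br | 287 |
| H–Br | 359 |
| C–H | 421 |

Reaction I, by 80 kJ

Reaction I:
  Bonds broken (reactants):
    C–H: 4 × 421 = 1684
    C=C: 1 × 630 = 630
    H–H: 1 × 432 = 432
    Σ(broken) = 2746 kJ
  Bonds formed (products):
    C–C: 1 × 335 = 335
    C–H: 6 × 421 = 2526
    Σ(formed) = 2861 kJ
  ΔH_I = 2746 − 2861 = −115 kJ
Reaction II:
  Bonds broken (reactants):
    Br–Br: 1 × 190 = 190
    C–H: 4 × 421 = 1684
    Σ(broken) = 1874 kJ
  Bonds formed (products):
    C–Br: 1 × 287 = 287
    C–H: 3 × 421 = 1263
    H–Br: 1 × 359 = 359
    Σ(formed) = 1909 kJ
  ΔH_II = 1874 − 1909 = −35 kJ
ΔH_I − ΔH_II = −80 kJ, so reaction I has the more negative ΔH; |ΔH_I − ΔH_II| = 80 kJ.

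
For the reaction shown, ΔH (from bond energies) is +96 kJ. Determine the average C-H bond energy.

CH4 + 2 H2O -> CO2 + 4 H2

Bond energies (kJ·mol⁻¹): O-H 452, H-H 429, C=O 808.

D(C-H) ≈ 405 kJ/mol

Let D be the C-H bond energy.
Σ(broken) = 4×D + 4×452 = 1808 + 4D
Σ(formed) = 2×808 + 4×429 = 3332
ΔH = Σ(broken) − Σ(formed) = (1808 + 4D) − (3332) = −1524 + 4D
Setting this equal to +96 kJ gives 4D = 1620, so D = 405 kJ/mol.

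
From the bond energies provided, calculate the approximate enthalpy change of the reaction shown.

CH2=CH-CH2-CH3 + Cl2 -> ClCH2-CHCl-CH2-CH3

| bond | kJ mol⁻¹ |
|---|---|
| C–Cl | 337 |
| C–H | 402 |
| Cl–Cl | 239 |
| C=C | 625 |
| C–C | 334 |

Bonds broken (reactants):
  C–C: 2 × 334 = 668
  C–H: 8 × 402 = 3216
  C=C: 1 × 625 = 625
  Cl–Cl: 1 × 239 = 239
  Σ(broken) = 4748 kJ
Bonds formed (products):
  C–C: 3 × 334 = 1002
  C–Cl: 2 × 337 = 674
  C–H: 8 × 402 = 3216
  Σ(formed) = 4892 kJ
ΔH = Σ(broken) − Σ(formed) = 4748 − 4892 = −144 kJ

ΔH ≈ −144 kJ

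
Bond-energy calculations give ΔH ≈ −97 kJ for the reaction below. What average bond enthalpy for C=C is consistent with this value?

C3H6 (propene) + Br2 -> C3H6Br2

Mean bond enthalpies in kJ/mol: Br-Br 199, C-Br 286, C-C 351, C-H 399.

D(C=C) ≈ 627 kJ/mol

Let D be the C=C bond energy.
Σ(broken) = 1×199 + 1×351 + 6×399 + 1×D = 2944 + D
Σ(formed) = 2×286 + 2×351 + 6×399 = 3668
ΔH = Σ(broken) − Σ(formed) = (2944 + D) − (3668) = −724 + D
Setting this equal to −97 kJ gives D = 627 kJ/mol.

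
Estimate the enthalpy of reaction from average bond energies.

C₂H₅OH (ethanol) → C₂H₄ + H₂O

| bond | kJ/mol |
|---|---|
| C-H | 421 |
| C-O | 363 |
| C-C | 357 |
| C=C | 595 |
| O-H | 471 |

Bonds broken (reactants):
  C-C: 1 × 357 = 357
  C-H: 5 × 421 = 2105
  C-O: 1 × 363 = 363
  O-H: 1 × 471 = 471
  Σ(broken) = 3296 kJ
Bonds formed (products):
  C-H: 4 × 421 = 1684
  C=C: 1 × 595 = 595
  O-H: 2 × 471 = 942
  Σ(formed) = 3221 kJ
ΔH = Σ(broken) − Σ(formed) = 3296 − 3221 = +75 kJ

ΔH ≈ +75 kJ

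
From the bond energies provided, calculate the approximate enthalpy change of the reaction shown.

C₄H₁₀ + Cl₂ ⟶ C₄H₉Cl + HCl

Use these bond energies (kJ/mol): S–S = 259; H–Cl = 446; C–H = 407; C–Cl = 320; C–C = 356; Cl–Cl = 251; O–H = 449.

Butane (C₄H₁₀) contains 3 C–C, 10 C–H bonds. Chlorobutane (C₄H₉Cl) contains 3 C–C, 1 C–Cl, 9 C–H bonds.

Bonds broken (reactants):
  C–C: 3 × 356 = 1068
  C–H: 10 × 407 = 4070
  Cl–Cl: 1 × 251 = 251
  Σ(broken) = 5389 kJ
Bonds formed (products):
  C–C: 3 × 356 = 1068
  C–Cl: 1 × 320 = 320
  C–H: 9 × 407 = 3663
  H–Cl: 1 × 446 = 446
  Σ(formed) = 5497 kJ
ΔH = Σ(broken) − Σ(formed) = 5389 − 5497 = −108 kJ

ΔH ≈ −108 kJ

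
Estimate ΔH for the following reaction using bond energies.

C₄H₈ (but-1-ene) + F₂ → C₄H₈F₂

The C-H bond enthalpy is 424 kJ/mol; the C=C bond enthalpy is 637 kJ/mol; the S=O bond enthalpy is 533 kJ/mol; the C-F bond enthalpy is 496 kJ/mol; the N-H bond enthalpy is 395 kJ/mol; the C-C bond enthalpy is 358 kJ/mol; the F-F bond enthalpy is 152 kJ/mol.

Bonds broken (reactants):
  C-C: 2 × 358 = 716
  C-H: 8 × 424 = 3392
  C=C: 1 × 637 = 637
  F-F: 1 × 152 = 152
  Σ(broken) = 4897 kJ
Bonds formed (products):
  C-C: 3 × 358 = 1074
  C-F: 2 × 496 = 992
  C-H: 8 × 424 = 3392
  Σ(formed) = 5458 kJ
ΔH = Σ(broken) − Σ(formed) = 4897 − 5458 = −561 kJ

ΔH ≈ −561 kJ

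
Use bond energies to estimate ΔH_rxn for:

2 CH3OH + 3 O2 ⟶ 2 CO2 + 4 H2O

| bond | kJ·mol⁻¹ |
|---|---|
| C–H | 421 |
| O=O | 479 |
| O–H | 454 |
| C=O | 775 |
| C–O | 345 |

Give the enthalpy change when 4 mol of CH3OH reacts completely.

Bonds broken (reactants):
  C–H: 6 × 421 = 2526
  C–O: 2 × 345 = 690
  O–H: 2 × 454 = 908
  O=O: 3 × 479 = 1437
  Σ(broken) = 5561 kJ
Bonds formed (products):
  C=O: 4 × 775 = 3100
  O–H: 8 × 454 = 3632
  Σ(formed) = 6732 kJ
ΔH = Σ(broken) − Σ(formed) = 5561 − 6732 = −1171 kJ
For 2× the reaction as written: 2 × (−1171) = −2342 kJ

ΔH = −2342 kJ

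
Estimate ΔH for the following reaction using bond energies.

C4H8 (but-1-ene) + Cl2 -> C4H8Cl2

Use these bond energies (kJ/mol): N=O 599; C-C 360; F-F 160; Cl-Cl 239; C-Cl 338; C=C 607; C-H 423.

Bonds broken (reactants):
  C-C: 2 × 360 = 720
  C-H: 8 × 423 = 3384
  C=C: 1 × 607 = 607
  Cl-Cl: 1 × 239 = 239
  Σ(broken) = 4950 kJ
Bonds formed (products):
  C-C: 3 × 360 = 1080
  C-Cl: 2 × 338 = 676
  C-H: 8 × 423 = 3384
  Σ(formed) = 5140 kJ
ΔH = Σ(broken) − Σ(formed) = 4950 − 5140 = −190 kJ

ΔH ≈ −190 kJ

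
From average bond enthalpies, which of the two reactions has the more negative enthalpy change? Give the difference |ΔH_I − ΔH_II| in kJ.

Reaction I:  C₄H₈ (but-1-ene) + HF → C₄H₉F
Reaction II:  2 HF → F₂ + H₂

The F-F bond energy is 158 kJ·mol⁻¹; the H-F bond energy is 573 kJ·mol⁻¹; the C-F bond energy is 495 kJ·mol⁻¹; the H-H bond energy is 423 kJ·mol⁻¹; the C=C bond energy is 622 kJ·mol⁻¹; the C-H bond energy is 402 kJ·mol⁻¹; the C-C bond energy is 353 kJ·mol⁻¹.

Reaction I, by 620 kJ

Reaction I:
  Bonds broken (reactants):
    C-C: 2 × 353 = 706
    C-H: 8 × 402 = 3216
    C=C: 1 × 622 = 622
    H-F: 1 × 573 = 573
    Σ(broken) = 5117 kJ
  Bonds formed (products):
    C-C: 3 × 353 = 1059
    C-F: 1 × 495 = 495
    C-H: 9 × 402 = 3618
    Σ(formed) = 5172 kJ
  ΔH_I = 5117 − 5172 = −55 kJ
Reaction II:
  Bonds broken (reactants):
    H-F: 2 × 573 = 1146
    Σ(broken) = 1146 kJ
  Bonds formed (products):
    F-F: 1 × 158 = 158
    H-H: 1 × 423 = 423
    Σ(formed) = 581 kJ
  ΔH_II = 1146 − 581 = +565 kJ
ΔH_I − ΔH_II = −620 kJ, so reaction I has the more negative ΔH; |ΔH_I − ΔH_II| = 620 kJ.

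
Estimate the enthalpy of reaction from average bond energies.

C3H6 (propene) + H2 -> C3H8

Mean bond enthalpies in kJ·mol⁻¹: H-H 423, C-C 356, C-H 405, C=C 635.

ΔH ≈ −108 kJ

Bonds broken (reactants):
  C-C: 1 × 356 = 356
  C-H: 6 × 405 = 2430
  C=C: 1 × 635 = 635
  H-H: 1 × 423 = 423
  Σ(broken) = 3844 kJ
Bonds formed (products):
  C-C: 2 × 356 = 712
  C-H: 8 × 405 = 3240
  Σ(formed) = 3952 kJ
ΔH = Σ(broken) − Σ(formed) = 3844 − 3952 = −108 kJ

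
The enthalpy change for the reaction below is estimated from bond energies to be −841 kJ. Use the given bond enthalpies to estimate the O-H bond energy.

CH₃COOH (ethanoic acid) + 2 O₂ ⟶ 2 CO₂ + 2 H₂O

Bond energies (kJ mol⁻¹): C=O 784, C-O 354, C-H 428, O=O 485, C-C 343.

D(O-H) ≈ 480 kJ/mol

Let D be the O-H bond energy.
Σ(broken) = 1×343 + 3×428 + 1×354 + 1×784 + 1×D + 2×485 = 3735 + D
Σ(formed) = 4×784 + 4×D = 3136 + 4D
ΔH = Σ(broken) − Σ(formed) = (3735 + D) − (3136 + 4D) = +599 − 3D
Setting this equal to −841 kJ gives 3D = 1440, so D = 480 kJ/mol.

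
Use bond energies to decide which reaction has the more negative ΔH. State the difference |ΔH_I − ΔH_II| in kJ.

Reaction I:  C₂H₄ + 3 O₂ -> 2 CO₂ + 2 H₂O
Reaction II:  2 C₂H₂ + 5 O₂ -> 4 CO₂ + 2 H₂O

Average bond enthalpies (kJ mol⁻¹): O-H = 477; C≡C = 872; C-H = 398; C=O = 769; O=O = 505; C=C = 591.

Reaction I:
  Bonds broken (reactants):
    C-H: 4 × 398 = 1592
    C=C: 1 × 591 = 591
    O=O: 3 × 505 = 1515
    Σ(broken) = 3698 kJ
  Bonds formed (products):
    C=O: 4 × 769 = 3076
    O-H: 4 × 477 = 1908
    Σ(formed) = 4984 kJ
  ΔH_I = 3698 − 4984 = −1286 kJ
Reaction II:
  Bonds broken (reactants):
    C≡C: 2 × 872 = 1744
    C-H: 4 × 398 = 1592
    O=O: 5 × 505 = 2525
    Σ(broken) = 5861 kJ
  Bonds formed (products):
    C=O: 8 × 769 = 6152
    O-H: 4 × 477 = 1908
    Σ(formed) = 8060 kJ
  ΔH_II = 5861 − 8060 = −2199 kJ
ΔH_I − ΔH_II = +913 kJ, so reaction II has the more negative ΔH; |ΔH_I − ΔH_II| = 913 kJ.

Reaction II, by 913 kJ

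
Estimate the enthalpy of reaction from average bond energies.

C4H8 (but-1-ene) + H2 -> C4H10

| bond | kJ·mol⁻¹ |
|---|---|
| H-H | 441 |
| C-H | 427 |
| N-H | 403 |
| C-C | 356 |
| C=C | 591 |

ΔH ≈ −178 kJ

Bonds broken (reactants):
  C-C: 2 × 356 = 712
  C-H: 8 × 427 = 3416
  C=C: 1 × 591 = 591
  H-H: 1 × 441 = 441
  Σ(broken) = 5160 kJ
Bonds formed (products):
  C-C: 3 × 356 = 1068
  C-H: 10 × 427 = 4270
  Σ(formed) = 5338 kJ
ΔH = Σ(broken) − Σ(formed) = 5160 − 5338 = −178 kJ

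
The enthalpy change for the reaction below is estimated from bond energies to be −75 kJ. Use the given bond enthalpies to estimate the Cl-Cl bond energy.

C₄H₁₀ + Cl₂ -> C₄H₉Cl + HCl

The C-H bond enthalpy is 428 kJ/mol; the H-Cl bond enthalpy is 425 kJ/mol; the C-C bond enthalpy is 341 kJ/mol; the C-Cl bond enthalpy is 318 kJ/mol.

Let D be the Cl-Cl bond energy.
Σ(broken) = 3×341 + 10×428 + 1×D = 5303 + D
Σ(formed) = 3×341 + 1×318 + 9×428 + 1×425 = 5618
ΔH = Σ(broken) − Σ(formed) = (5303 + D) − (5618) = −315 + D
Setting this equal to −75 kJ gives D = 240 kJ/mol.

D(Cl-Cl) ≈ 240 kJ/mol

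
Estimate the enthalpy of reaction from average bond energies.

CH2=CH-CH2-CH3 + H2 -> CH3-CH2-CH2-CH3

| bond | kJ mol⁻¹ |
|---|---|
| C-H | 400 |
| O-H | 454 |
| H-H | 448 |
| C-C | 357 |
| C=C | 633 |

Bonds broken (reactants):
  C-C: 2 × 357 = 714
  C-H: 8 × 400 = 3200
  C=C: 1 × 633 = 633
  H-H: 1 × 448 = 448
  Σ(broken) = 4995 kJ
Bonds formed (products):
  C-C: 3 × 357 = 1071
  C-H: 10 × 400 = 4000
  Σ(formed) = 5071 kJ
ΔH = Σ(broken) − Σ(formed) = 4995 − 5071 = −76 kJ

ΔH ≈ −76 kJ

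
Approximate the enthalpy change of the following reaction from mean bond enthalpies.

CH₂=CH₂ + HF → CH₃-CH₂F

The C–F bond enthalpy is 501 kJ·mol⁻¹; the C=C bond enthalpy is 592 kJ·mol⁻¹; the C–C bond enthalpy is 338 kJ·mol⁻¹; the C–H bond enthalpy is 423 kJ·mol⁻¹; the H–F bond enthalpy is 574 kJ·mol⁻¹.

ΔH ≈ −96 kJ

Bonds broken (reactants):
  C–H: 4 × 423 = 1692
  C=C: 1 × 592 = 592
  H–F: 1 × 574 = 574
  Σ(broken) = 2858 kJ
Bonds formed (products):
  C–C: 1 × 338 = 338
  C–F: 1 × 501 = 501
  C–H: 5 × 423 = 2115
  Σ(formed) = 2954 kJ
ΔH = Σ(broken) − Σ(formed) = 2858 − 2954 = −96 kJ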